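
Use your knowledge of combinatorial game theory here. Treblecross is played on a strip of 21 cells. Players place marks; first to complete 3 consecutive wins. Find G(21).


Treblecross: place X on empty cells; 3-in-a-row wins.
Playing within two cells of an existing X lets the opponent win at once, so sensible play treats the cells i-2..i+2 around each X as dead. The player left with no safe cell loses, so this is a normal-play take-away game on strips of safe cells.
Placing X at cell i (0-indexed) of a strip of k safe cells leaves independent strips of sizes max(0, i-2) and max(0, k-i-3). Hence G(k) = mex{ G(max(0,i-2)) XOR G(max(0,k-i-3)) : 0 <= i < k }, with G(0) = 0.
G(1): splits (0,0):0^0=0 -> mex({0}) = 1
G(2): splits (0,0):0^0=0 -> mex({0}) = 1
G(3): splits (0,0):0^0=0 -> mex({0}) = 1
G(4): splits (0,1):0^1=1 (0,0):0^0=0 -> mex({0, 1}) = 2
G(5): splits (0,2):0^1=1 (0,1):0^1=1 (0,0):0^0=0 -> mex({0, 1}) = 2
G(6) = mex({1}) = 0
G(7) = mex({0, 1, 2}) = 3
G(8) = mex({0, 1, 2}) = 3
G(9) = mex({0, 2}) = 1
G(10) = mex({0, 2, 3}) = 1
G(11) = mex({0, 3}) = 1
G(12) = mex({1, 3}) = 0
G(13) = mex({0, 1, 2, 3}) = 4
G(14) = mex({0, 1, 2}) = 3
G(15) = mex({0, 1, 2}) = 3
G(16) = mex({0, 1, 2, 4}) = 3
G(17) = mex({0, 1, 3, 4}) = 2
G(18) = mex({0, 1, 3, 4}) = 2
G(19) = mex({0, 1, 3, 5}) = 2
G(20) = mex({0, 1, 2, 3, 5}) = 4
G(21) = mex({0, 1, 2, 3, 5}) = 4
Therefore G(21) = 4.

4


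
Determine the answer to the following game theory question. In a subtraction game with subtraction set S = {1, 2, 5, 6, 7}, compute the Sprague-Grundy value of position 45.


The subtraction set is S = {1, 2, 5, 6, 7}.
G(k) = mex{ G(k - s) : s in S, s <= k }. We compute iteratively: G(0) = 0.
G(1) = mex({0}) = 1
G(2) = mex({0, 1}) = 2
G(3) = mex({1, 2}) = 0
G(4) = mex({0, 2}) = 1
G(5) = mex({0, 1}) = 2
G(6) = mex({0, 1, 2}) = 3
G(7) = mex({0, 1, 2, 3}) = 4
G(8) = mex({0, 1, 2, 3, 4}) = 5
G(9) = mex({0, 1, 2, 4, 5}) = 3
G(10) = mex({0, 1, 2, 3, 5}) = 4
G(11) = mex({1, 2, 3, 4}) = 0
G(12) = mex({0, 2, 3, 4}) = 1
G(13) = mex({0, 1, 3, 4, 5}) = 2
G(14) = mex({1, 2, 3, 4, 5}) = 0
G(15) = mex({0, 2, 3, 4, 5}) = 1
G(16) = mex({0, 1, 3, 4}) = 2
G(17) = mex({0, 1, 2, 4}) = 3
Observe that G(11)..G(17) = 0, 1, 2, 0, 1, 2, 3 repeats G(0)..G(6) = 0, 1, 2, 0, 1, 2, 3.
For k >= max(S) = 7, G(k) is determined by the previous 7 values G(k-7)..G(k-1); a window of 7 consecutive values has recurred shifted by 11, so by induction G(k + 11) = G(k) for all k >= 0: the sequence is periodic from the start with period 11.
One period: G(0..10) = 0, 1, 2, 0, 1, 2, 3, 4, 5, 3, 4.
45 mod 11 = 1, so G(45) = G(1) = 1.

1


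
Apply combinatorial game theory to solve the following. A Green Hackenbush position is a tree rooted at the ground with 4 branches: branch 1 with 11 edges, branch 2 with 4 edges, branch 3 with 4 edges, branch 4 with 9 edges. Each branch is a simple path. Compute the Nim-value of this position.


The tree has 4 branches from the ground vertex.
In Green Hackenbush, the Nim-value of a simple path of length k is k.
Branch 1: length 11, Nim-value = 11
Branch 2: length 4, Nim-value = 4
Branch 3: length 4, Nim-value = 4
Branch 4: length 9, Nim-value = 9
Total Nim-value = XOR of all branch values:
0 XOR 11 = 11
11 XOR 4 = 15
15 XOR 4 = 11
11 XOR 9 = 2
Nim-value of the tree = 2

2


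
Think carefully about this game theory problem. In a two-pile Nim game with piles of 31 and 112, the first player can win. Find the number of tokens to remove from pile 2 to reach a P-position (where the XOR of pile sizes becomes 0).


Piles: 31 and 112
Current XOR: 31 XOR 112 = 111 (non-zero, so this is an N-position).
To make the XOR zero, we need to find a move that balances the piles.
For pile 2 (size 112): target = 112 XOR 111 = 31
We reduce pile 2 from 112 to 31.
Tokens removed: 112 - 31 = 81
Verification: 31 XOR 31 = 0

81


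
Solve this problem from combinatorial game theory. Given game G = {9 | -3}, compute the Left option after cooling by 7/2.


Original game: {9 | -3} (a switch {a | b} with a > b).
Cooling by t (for t below the temperature (a - b)/2 = 6) taxes each move by t: {a | b} cooled by t is {a - t | b + t}.
Cooling amount: t = 7/2
Cooled Left option: 9 - 7/2 = 11/2
Cooled Right option: -3 + 7/2 = 1/2
Cooled game: {11/2 | 1/2}
Left option = 11/2

11/2


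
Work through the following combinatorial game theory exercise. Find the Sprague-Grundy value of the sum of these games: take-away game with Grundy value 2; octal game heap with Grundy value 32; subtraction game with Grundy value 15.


By the Sprague-Grundy theorem, the Grundy value of a sum of games is the XOR of individual Grundy values.
take-away game: Grundy value = 2. Running XOR: 0 XOR 2 = 2
octal game heap: Grundy value = 32. Running XOR: 2 XOR 32 = 34
subtraction game: Grundy value = 15. Running XOR: 34 XOR 15 = 45
The combined Grundy value is 45.

45


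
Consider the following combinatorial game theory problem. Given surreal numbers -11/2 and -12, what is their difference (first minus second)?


x = -11/2, y = -12
Converting to common denominator: 2
x = -11/2, y = -24/2
x - y = -11/2 - -12 = 13/2

13/2


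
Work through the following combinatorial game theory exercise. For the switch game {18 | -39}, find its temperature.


The game is {18 | -39}, a switch {a | b} with numbers a > b.
Cooling {a | b} by t gives {a - t | b + t}, which stops being hot when a - t = b + t, i.e. at t = (a - b)/2. So the temperature of a switch is (a - b)/2.
Temperature = (Left option - Right option) / 2
= (18 - (-39)) / 2
= 57 / 2
= 57/2

57/2


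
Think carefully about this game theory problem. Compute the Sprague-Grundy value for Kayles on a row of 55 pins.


Kayles: a move removes 1 or 2 adjacent pins from a contiguous row.
Removing pins from a row of k leaves two independent rows (a, b) with a + b = k - 1 (one pin) or a + b = k - 2 (two pins); an end removal gives a = 0.
By Sprague-Grundy, G(k) = mex{ G(a) XOR G(b) } over all these splits. G(0) = 0.
G(1): splits (0,0):0^0=0 -> mex({0}) = 1
G(2): splits (0,1):0^1=1 (0,0):0^0=0 -> mex({0, 1}) = 2
G(3): splits (0,2):0^2=2 (1,1):1^1=0 (0,1):0^1=1 -> mex({0, 1, 2}) = 3
G(4): splits (0,3):0^3=3 (1,2):1^2=3 (0,2):0^2=2 (1,1):1^1=0 -> mex({0, 2, 3}) = 1
G(5): splits (0,4):0^1=1 (1,3):1^3=2 (2,2):2^2=0 (0,3):0^3=3 (1,2):1^2=3 -> mex({0, 1, 2, 3}) = 4
G(6) = mex({0, 1, 2, 4}) = 3
G(7) = mex({0, 1, 3, 4, 5}) = 2
G(8) = mex({0, 2, 3, 5, 6}) = 1
G(9) = mex({0, 1, 2, 3, 6, 7}) = 4
G(10) = mex({0, 1, 3, 4, 5, 7}) = 2
G(11) = mex({0, 1, 2, 3, 4, 5}) = 6
G(12) = mex({0, 1, 2, 3, 5, 6, 7}) = 4
G(13) = mex({0, 2, 3, 4, 6, 7}) = 1
G(14) = mex({0, 1, 4, 5, 6, 7}) = 2
G(15) = mex({0, 1, 2, 3, 4, 5, 6}) = 7
G(16) = mex({0, 2, 3, 5, 6, 7}) = 1
G(17) = mex({0, 1, 2, 3, 5, 6, 7}) = 4
G(18) = mex({0, 1, 2, 4, 5, 6}) = 3
G(19) = mex({0, 1, 3, 4, 5, 7}) = 2
G(20) = mex({0, 2, 3, 4, 5, 6, 7}) = 1
G(21) = mex({0, 1, 2, 3, 5, 6, 7}) = 4
G(22) = mex({0, 1, 2, 3, 4, 5, 7}) = 6
G(23) = mex({0, 1, 2, 3, 4, 5, 6}) = 7
G(24) = mex({0, 1, 2, 3, 5, 6, 7}) = 4
G(25) = mex({0, 2, 3, 4, 6, 7}) = 1
G(26) = mex({0, 1, 3, 4, 5, 6, 7}) = 2
G(27) = mex({0, 1, 2, 3, 4, 5, 6, 7}) = 8
G(28) = mex({0, 1, 2, 3, 4, 6, 7, 8}) = 5
G(29) = mex({0, 1, 2, 3, 5, 6, 7, 8, 9}) = 4
G(30) = mex({0, 1, 2, 3, 4, 5, 6, 9, 10}) = 7
G(31) = mex({0, 1, 3, 4, 5, 7, 10, 11}) = 2
G(32) = mex({0, 2, 3, 4, 5, 6, 7, 9, 11}) = 1
G(33) = mex({0, 1, 2, 3, 4, 5, 6, 7, 9, 12}) = 8
G(34) = mex({0, 1, 2, 3, 4, 5, 7, 8, 11, 12}) = 6
G(35) = mex({0, 1, 2, 3, 4, 5, 6, 8, 9, 10, 11}) = 7
G(36) = mex({0, 1, 2, 3, 5, 6, 7, 9, 10}) = 4
G(37) = mex({0, 2, 3, 4, 6, 7, 9, 10, 11, 12}) = 1
G(38) = mex({0, 1, 3, 4, 5, 6, 7, 9, 10, 11, 12}) = 2
G(39) = mex({0, 1, 2, 4, 5, 6, 7, 9, 10, 12, 14}) = 3
G(40) = mex({0, 2, 3, 4, 6, 7, 11, 12, 14}) = 1
G(41) = mex({0, 1, 2, 3, 5, 6, 7, 9, 10, 11, 12}) = 4
G(42) = mex({0, 1, 2, 3, 4, 5, 6, 9, 10}) = 7
G(43) = mex({0, 1, 3, 4, 5, 7, 9, 10, 12, 15}) = 2
G(44) = mex({0, 2, 3, 4, 5, 6, 7, 9, 10, 12, 15}) = 1
G(45) = mex({0, 1, 2, 3, 4, 5, 6, 7, 9, 10, 12, 14}) = 8
G(46) = mex({0, 1, 3, 4, 5, 7, 8, 11, 12, 14}) = 2
G(47) = mex({0, 1, 2, 3, 4, 5, 6, 8, 9, 10, 11, 12}) = 7
G(48) = mex({0, 1, 2, 3, 5, 6, 7, 9, 10}) = 4
G(49) = mex({0, 2, 3, 4, 6, 7, 9, 10, 11, 12, 15}) = 1
G(50) = mex({0, 1, 4, 5, 6, 7, 9, 11, 12, 14, 15}) = 2
G(51) = mex({0, 1, 2, 3, 4, 5, 6, 7, 9, 12, 14, 15}) = 8
G(52) = mex({0, 2, 3, 4, 5, 6, 7, 8, 11, 12, 15}) = 1
G(53) = mex({0, 1, 2, 3, 5, 6, 7, 8, 9, 10, 11, 12}) = 4
G(54) = mex({0, 1, 2, 3, 4, 5, 6, 9, 10}) = 7
G(55) = mex({0, 1, 3, 4, 5, 7, 9, 10, 11, 12}) = 2
Therefore G(55) = 2.

2


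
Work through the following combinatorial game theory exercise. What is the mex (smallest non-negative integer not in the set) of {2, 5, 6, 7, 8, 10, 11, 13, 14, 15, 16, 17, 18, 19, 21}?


Set = {2, 5, 6, 7, 8, 10, 11, 13, 14, 15, 16, 17, 18, 19, 21}
0 is NOT in the set. This is the mex.
mex = 0

0


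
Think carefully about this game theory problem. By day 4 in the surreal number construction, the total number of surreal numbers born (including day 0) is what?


Day 0: {|} = 0 is born. Count = 1.
Day n: the number of surreal numbers born by day n is 2^(n+1) - 1.
By day 0: 2^1 - 1 = 1
By day 1: 2^2 - 1 = 3
By day 2: 2^3 - 1 = 7
By day 3: 2^4 - 1 = 15
By day 4: 2^5 - 1 = 31
By day 4: 31 surreal numbers.

31


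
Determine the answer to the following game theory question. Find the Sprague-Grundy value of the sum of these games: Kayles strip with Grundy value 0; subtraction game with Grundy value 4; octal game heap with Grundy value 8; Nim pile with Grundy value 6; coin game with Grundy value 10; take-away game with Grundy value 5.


By the Sprague-Grundy theorem, the Grundy value of a sum of games is the XOR of individual Grundy values.
Kayles strip: Grundy value = 0. Running XOR: 0 XOR 0 = 0
subtraction game: Grundy value = 4. Running XOR: 0 XOR 4 = 4
octal game heap: Grundy value = 8. Running XOR: 4 XOR 8 = 12
Nim pile: Grundy value = 6. Running XOR: 12 XOR 6 = 10
coin game: Grundy value = 10. Running XOR: 10 XOR 10 = 0
take-away game: Grundy value = 5. Running XOR: 0 XOR 5 = 5
The combined Grundy value is 5.

5


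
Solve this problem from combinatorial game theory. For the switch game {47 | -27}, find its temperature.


The game is {47 | -27}, a switch {a | b} with numbers a > b.
Cooling {a | b} by t gives {a - t | b + t}, which stops being hot when a - t = b + t, i.e. at t = (a - b)/2. So the temperature of a switch is (a - b)/2.
Temperature = (Left option - Right option) / 2
= (47 - (-27)) / 2
= 74 / 2
= 37

37


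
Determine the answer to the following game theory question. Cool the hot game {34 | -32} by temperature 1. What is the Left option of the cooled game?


Original game: {34 | -32} (a switch {a | b} with a > b).
Cooling by t (for t below the temperature (a - b)/2 = 33) taxes each move by t: {a | b} cooled by t is {a - t | b + t}.
Cooling amount: t = 1
Cooled Left option: 34 - 1 = 33
Cooled Right option: -32 + 1 = -31
Cooled game: {33 | -31}
Left option = 33

33


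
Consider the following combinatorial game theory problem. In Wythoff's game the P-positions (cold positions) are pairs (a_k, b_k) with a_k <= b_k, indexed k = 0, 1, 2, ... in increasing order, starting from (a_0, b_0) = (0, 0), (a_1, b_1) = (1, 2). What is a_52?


By Wythoff's theorem, a_k = floor(k * phi) and b_k = floor(k * phi^2) = a_k + k, where phi = (1 + sqrt(5))/2 is the golden ratio.
phi = (1 + sqrt(5))/2 = 1.618034
k = 52
k * phi = 52 * 1.618034 = 84.137767
a_52 = floor(k * phi) = 84

84


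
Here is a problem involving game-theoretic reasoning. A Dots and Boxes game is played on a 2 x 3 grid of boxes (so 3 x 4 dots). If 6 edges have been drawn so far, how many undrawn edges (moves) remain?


Grid: 2 x 3 boxes, i.e. 3 rows and 4 columns of dots.
Horizontal edges: (rows + 1) * cols = 3 * 3 = 9
Vertical edges: rows * (cols + 1) = 2 * 4 = 8
Total edges: 9 + 8 = 17
Edges drawn: 6
Remaining: 17 - 6 = 11

11


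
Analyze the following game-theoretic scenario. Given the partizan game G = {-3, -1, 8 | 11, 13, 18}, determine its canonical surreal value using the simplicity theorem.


Left options: {-3, -1, 8}, max = 8
Right options: {11, 13, 18}, min = 11
All options are numbers and max(Left) < min(Right), so by the simplicity theorem the value is the simplest (earliest-born) number strictly between 8 and 11.
Integers 9 through 10 all lie strictly between 8 and 11.
Among integers, the simplest (lowest birthday = smallest |n|; 0 is born on day 0, +-n on day n) is 9.
No non-integer in the interval can be simpler: if x is a non-integer in the interval, then floor(x) or ceil(x) also lies in the interval (the interval contains an integer), and both are proper prefixes of x's sign expansion, i.e. born earlier. So the game value is 9.
Game value = 9

9


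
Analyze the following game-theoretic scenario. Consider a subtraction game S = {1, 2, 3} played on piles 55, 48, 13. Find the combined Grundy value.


Subtraction set: {1, 2, 3}
For this subtraction set, G(n) = n mod 4 (period = max + 1 = 4).
Pile 1 (size 55): G(55) = 55 mod 4 = 3
Pile 2 (size 48): G(48) = 48 mod 4 = 0
Pile 3 (size 13): G(13) = 13 mod 4 = 1
Total Grundy value = XOR of all: 3 XOR 0 XOR 1 = 2

2


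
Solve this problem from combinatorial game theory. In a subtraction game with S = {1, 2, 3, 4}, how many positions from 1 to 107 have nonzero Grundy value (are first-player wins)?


Subtraction set S = {1, 2, 3, 4}, so G(n) = n mod 5.
G(n) = 0 when n is a multiple of 5.
Multiples of 5 in [1, 107]: 21
N-positions (nonzero Grundy) = 107 - 21 = 86

86


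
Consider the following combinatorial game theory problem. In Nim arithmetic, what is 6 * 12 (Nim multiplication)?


Nim multiplication is bilinear over XOR: (u XOR v) * w = (u*w) XOR (v*w).
So we split each operand into its bit components and XOR the pairwise Nim products.
6 = 2 + 4 (as XOR of powers of 2).
12 = 4 + 8 (as XOR of powers of 2).
Using the standard Nim-product table on single bits:
  2*2 = 3,   2*4 = 8,   2*8 = 12,
  4*4 = 6,   4*8 = 11,  8*8 = 13,
and  1*x = x (identity), k*l = l*k (commutative).
Pairwise Nim products:
  2 * 4 = 8
  2 * 8 = 12
  4 * 4 = 6
  4 * 8 = 11
XOR them: 8 XOR 12 XOR 6 XOR 11 = 9.
Result: 6 * 12 = 9 (in Nim).

9


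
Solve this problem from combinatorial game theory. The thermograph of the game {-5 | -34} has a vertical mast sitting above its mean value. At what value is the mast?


Game = {-5 | -34}, a switch {a | b} with numbers a > b.
Its thermograph has left wall a - t and right wall b + t, which meet at t = (a - b)/2, where both equal (a + b)/2. So the mast (mean value) is at (a + b)/2.
Mean = (-5 + (-34))/2 = -39/2 = -39/2

-39/2


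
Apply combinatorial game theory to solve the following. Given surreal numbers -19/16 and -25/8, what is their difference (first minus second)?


x = -19/16, y = -25/8
Converting to common denominator: 16
x = -19/16, y = -50/16
x - y = -19/16 - -25/8 = 31/16

31/16


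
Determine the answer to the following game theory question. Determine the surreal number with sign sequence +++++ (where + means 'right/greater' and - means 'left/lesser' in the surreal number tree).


Sign expansion: +++++
Rule: track bounds (lo, hi), initially (-inf, +inf). On '+', the current value becomes lo and we move to the simplest number in (value, hi): value + 1 if hi = +inf, otherwise the midpoint (value + hi)/2. On '-', the current value becomes hi and we move to value - 1 if lo = -inf, otherwise the midpoint (lo + value)/2.
Start at 0.
Step 1: sign = +, move right. Bounds: (0, +inf). Value = 1
Step 2: sign = +, move right. Bounds: (1, +inf). Value = 2
Step 3: sign = +, move right. Bounds: (2, +inf). Value = 3
Step 4: sign = +, move right. Bounds: (3, +inf). Value = 4
Step 5: sign = +, move right. Bounds: (4, +inf). Value = 5
The surreal number with sign expansion +++++ is 5.

5


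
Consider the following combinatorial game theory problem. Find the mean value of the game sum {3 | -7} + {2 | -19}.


G1 = {3 | -7}, G2 = {2 | -19}
Each is a switch {a | b} with numbers a > b; its mean value is (a + b)/2, and mean value is additive over game sums: m(G1 + G2) = m(G1) + m(G2).
Mean of G1 = (3 + (-7))/2 = -4/2 = -2
Mean of G2 = (2 + (-19))/2 = -17/2 = -17/2
Mean of G1 + G2 = -2 + -17/2 = -21/2

-21/2


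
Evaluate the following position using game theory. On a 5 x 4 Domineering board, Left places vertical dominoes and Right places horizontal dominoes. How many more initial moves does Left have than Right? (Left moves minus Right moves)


Board is 5 x 4 (rows x cols).
Left (vertical) placements: (rows-1) * cols = 4 * 4 = 16
Right (horizontal) placements: rows * (cols-1) = 5 * 3 = 15
Advantage = Left - Right = 16 - 15 = 1

1


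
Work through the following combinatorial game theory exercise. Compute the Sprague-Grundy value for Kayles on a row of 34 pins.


Kayles: a move removes 1 or 2 adjacent pins from a contiguous row.
Removing pins from a row of k leaves two independent rows (a, b) with a + b = k - 1 (one pin) or a + b = k - 2 (two pins); an end removal gives a = 0.
By Sprague-Grundy, G(k) = mex{ G(a) XOR G(b) } over all these splits. G(0) = 0.
G(1): splits (0,0):0^0=0 -> mex({0}) = 1
G(2): splits (0,1):0^1=1 (0,0):0^0=0 -> mex({0, 1}) = 2
G(3): splits (0,2):0^2=2 (1,1):1^1=0 (0,1):0^1=1 -> mex({0, 1, 2}) = 3
G(4): splits (0,3):0^3=3 (1,2):1^2=3 (0,2):0^2=2 (1,1):1^1=0 -> mex({0, 2, 3}) = 1
G(5): splits (0,4):0^1=1 (1,3):1^3=2 (2,2):2^2=0 (0,3):0^3=3 (1,2):1^2=3 -> mex({0, 1, 2, 3}) = 4
G(6) = mex({0, 1, 2, 4}) = 3
G(7) = mex({0, 1, 3, 4, 5}) = 2
G(8) = mex({0, 2, 3, 5, 6}) = 1
G(9) = mex({0, 1, 2, 3, 6, 7}) = 4
G(10) = mex({0, 1, 3, 4, 5, 7}) = 2
G(11) = mex({0, 1, 2, 3, 4, 5}) = 6
G(12) = mex({0, 1, 2, 3, 5, 6, 7}) = 4
G(13) = mex({0, 2, 3, 4, 6, 7}) = 1
G(14) = mex({0, 1, 4, 5, 6, 7}) = 2
G(15) = mex({0, 1, 2, 3, 4, 5, 6}) = 7
G(16) = mex({0, 2, 3, 5, 6, 7}) = 1
G(17) = mex({0, 1, 2, 3, 5, 6, 7}) = 4
G(18) = mex({0, 1, 2, 4, 5, 6}) = 3
G(19) = mex({0, 1, 3, 4, 5, 7}) = 2
G(20) = mex({0, 2, 3, 4, 5, 6, 7}) = 1
G(21) = mex({0, 1, 2, 3, 5, 6, 7}) = 4
G(22) = mex({0, 1, 2, 3, 4, 5, 7}) = 6
G(23) = mex({0, 1, 2, 3, 4, 5, 6}) = 7
G(24) = mex({0, 1, 2, 3, 5, 6, 7}) = 4
G(25) = mex({0, 2, 3, 4, 6, 7}) = 1
G(26) = mex({0, 1, 3, 4, 5, 6, 7}) = 2
G(27) = mex({0, 1, 2, 3, 4, 5, 6, 7}) = 8
G(28) = mex({0, 1, 2, 3, 4, 6, 7, 8}) = 5
G(29) = mex({0, 1, 2, 3, 5, 6, 7, 8, 9}) = 4
G(30) = mex({0, 1, 2, 3, 4, 5, 6, 9, 10}) = 7
G(31) = mex({0, 1, 3, 4, 5, 7, 10, 11}) = 2
G(32) = mex({0, 2, 3, 4, 5, 6, 7, 9, 11}) = 1
G(33) = mex({0, 1, 2, 3, 4, 5, 6, 7, 9, 12}) = 8
G(34) = mex({0, 1, 2, 3, 4, 5, 7, 8, 11, 12}) = 6
Therefore G(34) = 6.

6


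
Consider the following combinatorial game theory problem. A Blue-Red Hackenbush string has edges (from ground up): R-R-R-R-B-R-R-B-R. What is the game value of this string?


Edges (from ground): R-R-R-R-B-R-R-B-R
By Berlekamp's sign-expansion rule, a Blue-Red Hackenbush stalk has the value of the surreal number whose sign sequence is the edge sequence with B -> + and R -> -.
Sign sequence: ----+--+-
Trace the sign expansion in the surreal number tree, starting from 0:
Edge 1: R (sign -) -> bounds (-inf, 0), value = -1
Edge 2: R (sign -) -> bounds (-inf, -1), value = -2
Edge 3: R (sign -) -> bounds (-inf, -2), value = -3
Edge 4: R (sign -) -> bounds (-inf, -3), value = -4
Edge 5: B (sign +) -> bounds (-4, -3), value = -7/2
Edge 6: R (sign -) -> bounds (-4, -7/2), value = -15/4
Edge 7: R (sign -) -> bounds (-4, -15/4), value = -31/8
Edge 8: B (sign +) -> bounds (-31/8, -15/4), value = -61/16
Edge 9: R (sign -) -> bounds (-31/8, -61/16), value = -123/32
Game value = -123/32

-123/32


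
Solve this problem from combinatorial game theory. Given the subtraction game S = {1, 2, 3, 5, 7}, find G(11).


The subtraction set is S = {1, 2, 3, 5, 7}.
G(k) = mex{ G(k - s) : s in S, s <= k }. We compute iteratively: G(0) = 0.
G(1) = mex({0}) = 1
G(2) = mex({0, 1}) = 2
G(3) = mex({0, 1, 2}) = 3
G(4) = mex({1, 2, 3}) = 0
G(5) = mex({0, 2, 3}) = 1
G(6) = mex({0, 1, 3}) = 2
G(7) = mex({0, 1, 2}) = 3
G(8) = mex({1, 2, 3}) = 0
G(9) = mex({0, 2, 3}) = 1
G(10) = mex({0, 1, 3}) = 2
Observe that G(4)..G(10) = 0, 1, 2, 3, 0, 1, 2 repeats G(0)..G(6) = 0, 1, 2, 3, 0, 1, 2.
For k >= max(S) = 7, G(k) is determined by the previous 7 values G(k-7)..G(k-1); a window of 7 consecutive values has recurred shifted by 4, so by induction G(k + 4) = G(k) for all k >= 0: the sequence is periodic from the start with period 4.
One period: G(0..3) = 0, 1, 2, 3.
11 mod 4 = 3, so G(11) = G(3) = 3.

3


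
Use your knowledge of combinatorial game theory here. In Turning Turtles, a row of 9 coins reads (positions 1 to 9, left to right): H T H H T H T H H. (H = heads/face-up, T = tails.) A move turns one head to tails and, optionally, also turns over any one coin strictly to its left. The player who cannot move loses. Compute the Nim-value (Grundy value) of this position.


Coins: H T H H T H T H H
Key fact: a single head at position k behaves exactly like a Nim heap of size k (turning it to T and optionally flipping a coin at j < k corresponds to moving the heap from k to j, or to 0), and heads combine as a disjunctive sum (two heads at the same place would cancel, matching j XOR j = 0). So the Nim-value is the XOR of the 1-indexed positions of the heads.
Face-up positions (1-indexed): [1, 3, 4, 6, 8, 9]
XOR 0 with 1: 0 XOR 1 = 1
XOR 1 with 3: 1 XOR 3 = 2
XOR 2 with 4: 2 XOR 4 = 6
XOR 6 with 6: 6 XOR 6 = 0
XOR 0 with 8: 0 XOR 8 = 8
XOR 8 with 9: 8 XOR 9 = 1
Nim-value = 1

1


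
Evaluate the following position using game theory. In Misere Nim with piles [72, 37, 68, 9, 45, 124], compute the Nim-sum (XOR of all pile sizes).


We need the XOR (exclusive or) of all pile sizes.
After XOR-ing pile 1 (size 72): 0 XOR 72 = 72
After XOR-ing pile 2 (size 37): 72 XOR 37 = 109
After XOR-ing pile 3 (size 68): 109 XOR 68 = 41
After XOR-ing pile 4 (size 9): 41 XOR 9 = 32
After XOR-ing pile 5 (size 45): 32 XOR 45 = 13
After XOR-ing pile 6 (size 124): 13 XOR 124 = 113
The Nim-value of this position is 113.

113


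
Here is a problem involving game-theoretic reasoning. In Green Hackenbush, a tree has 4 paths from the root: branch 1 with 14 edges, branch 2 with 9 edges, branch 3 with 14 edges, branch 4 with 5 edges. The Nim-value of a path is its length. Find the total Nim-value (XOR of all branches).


The tree has 4 branches from the ground vertex.
In Green Hackenbush, the Nim-value of a simple path of length k is k.
Branch 1: length 14, Nim-value = 14
Branch 2: length 9, Nim-value = 9
Branch 3: length 14, Nim-value = 14
Branch 4: length 5, Nim-value = 5
Total Nim-value = XOR of all branch values:
0 XOR 14 = 14
14 XOR 9 = 7
7 XOR 14 = 9
9 XOR 5 = 12
Nim-value of the tree = 12

12


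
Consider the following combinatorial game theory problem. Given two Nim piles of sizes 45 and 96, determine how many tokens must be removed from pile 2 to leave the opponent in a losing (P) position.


Piles: 45 and 96
Current XOR: 45 XOR 96 = 77 (non-zero, so this is an N-position).
To make the XOR zero, we need to find a move that balances the piles.
For pile 2 (size 96): target = 96 XOR 77 = 45
We reduce pile 2 from 96 to 45.
Tokens removed: 96 - 45 = 51
Verification: 45 XOR 45 = 0

51


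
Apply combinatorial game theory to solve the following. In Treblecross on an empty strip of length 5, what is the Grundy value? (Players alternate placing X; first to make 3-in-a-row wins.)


Treblecross: place X on empty cells; 3-in-a-row wins.
Playing within two cells of an existing X lets the opponent win at once, so sensible play treats the cells i-2..i+2 around each X as dead. The player left with no safe cell loses, so this is a normal-play take-away game on strips of safe cells.
Placing X at cell i (0-indexed) of a strip of k safe cells leaves independent strips of sizes max(0, i-2) and max(0, k-i-3). Hence G(k) = mex{ G(max(0,i-2)) XOR G(max(0,k-i-3)) : 0 <= i < k }, with G(0) = 0.
G(1): splits (0,0):0^0=0 -> mex({0}) = 1
G(2): splits (0,0):0^0=0 -> mex({0}) = 1
G(3): splits (0,0):0^0=0 -> mex({0}) = 1
G(4): splits (0,1):0^1=1 (0,0):0^0=0 -> mex({0, 1}) = 2
G(5): splits (0,2):0^1=1 (0,1):0^1=1 (0,0):0^0=0 -> mex({0, 1}) = 2
Therefore G(5) = 2.

2


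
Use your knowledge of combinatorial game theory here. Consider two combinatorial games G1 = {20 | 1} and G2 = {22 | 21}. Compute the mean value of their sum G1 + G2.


G1 = {20 | 1}, G2 = {22 | 21}
Each is a switch {a | b} with numbers a > b; its mean value is (a + b)/2, and mean value is additive over game sums: m(G1 + G2) = m(G1) + m(G2).
Mean of G1 = (20 + (1))/2 = 21/2 = 21/2
Mean of G2 = (22 + (21))/2 = 43/2 = 43/2
Mean of G1 + G2 = 21/2 + 43/2 = 32

32


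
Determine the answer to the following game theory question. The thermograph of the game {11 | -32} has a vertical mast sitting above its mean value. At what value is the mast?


Game = {11 | -32}, a switch {a | b} with numbers a > b.
Its thermograph has left wall a - t and right wall b + t, which meet at t = (a - b)/2, where both equal (a + b)/2. So the mast (mean value) is at (a + b)/2.
Mean = (11 + (-32))/2 = -21/2 = -21/2

-21/2


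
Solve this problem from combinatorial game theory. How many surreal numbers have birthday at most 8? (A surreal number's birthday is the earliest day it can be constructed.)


Day 0: {|} = 0 is born. Count = 1.
Day n: the number of surreal numbers born by day n is 2^(n+1) - 1.
By day 0: 2^1 - 1 = 1
By day 1: 2^2 - 1 = 3
By day 2: 2^3 - 1 = 7
By day 3: 2^4 - 1 = 15
By day 4: 2^5 - 1 = 31
By day 5: 2^6 - 1 = 63
By day 6: 2^7 - 1 = 127
By day 7: 2^8 - 1 = 255
By day 8: 2^9 - 1 = 511
By day 8: 511 surreal numbers.

511


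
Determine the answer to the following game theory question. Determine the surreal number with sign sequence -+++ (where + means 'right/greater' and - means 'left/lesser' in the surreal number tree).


Sign expansion: -+++
Rule: track bounds (lo, hi), initially (-inf, +inf). On '+', the current value becomes lo and we move to the simplest number in (value, hi): value + 1 if hi = +inf, otherwise the midpoint (value + hi)/2. On '-', the current value becomes hi and we move to value - 1 if lo = -inf, otherwise the midpoint (lo + value)/2.
Start at 0.
Step 1: sign = -, move left. Bounds: (-inf, 0). Value = -1
Step 2: sign = +, move right. Bounds: (-1, 0). Value = -1/2
Step 3: sign = +, move right. Bounds: (-1/2, 0). Value = -1/4
Step 4: sign = +, move right. Bounds: (-1/4, 0). Value = -1/8
The surreal number with sign expansion -+++ is -1/8.

-1/8


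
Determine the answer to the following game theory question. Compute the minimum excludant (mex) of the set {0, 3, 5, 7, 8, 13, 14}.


Set = {0, 3, 5, 7, 8, 13, 14}
0 is in the set.
1 is NOT in the set. This is the mex.
mex = 1

1


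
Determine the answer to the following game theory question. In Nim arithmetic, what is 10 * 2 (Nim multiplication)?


Nim multiplication is bilinear over XOR: (u XOR v) * w = (u*w) XOR (v*w).
So we split each operand into its bit components and XOR the pairwise Nim products.
10 = 2 + 8 (as XOR of powers of 2).
2 = 2 (as XOR of powers of 2).
Using the standard Nim-product table on single bits:
  2*2 = 3,   2*4 = 8,   2*8 = 12,
  4*4 = 6,   4*8 = 11,  8*8 = 13,
and  1*x = x (identity), k*l = l*k (commutative).
Pairwise Nim products:
  2 * 2 = 3
  8 * 2 = 12
XOR them: 3 XOR 12 = 15.
Result: 10 * 2 = 15 (in Nim).

15


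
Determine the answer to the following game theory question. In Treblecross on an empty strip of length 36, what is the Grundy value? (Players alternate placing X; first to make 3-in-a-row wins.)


Treblecross: place X on empty cells; 3-in-a-row wins.
Playing within two cells of an existing X lets the opponent win at once, so sensible play treats the cells i-2..i+2 around each X as dead. The player left with no safe cell loses, so this is a normal-play take-away game on strips of safe cells.
Placing X at cell i (0-indexed) of a strip of k safe cells leaves independent strips of sizes max(0, i-2) and max(0, k-i-3). Hence G(k) = mex{ G(max(0,i-2)) XOR G(max(0,k-i-3)) : 0 <= i < k }, with G(0) = 0.
G(1): splits (0,0):0^0=0 -> mex({0}) = 1
G(2): splits (0,0):0^0=0 -> mex({0}) = 1
G(3): splits (0,0):0^0=0 -> mex({0}) = 1
G(4): splits (0,1):0^1=1 (0,0):0^0=0 -> mex({0, 1}) = 2
G(5): splits (0,2):0^1=1 (0,1):0^1=1 (0,0):0^0=0 -> mex({0, 1}) = 2
G(6) = mex({1}) = 0
G(7) = mex({0, 1, 2}) = 3
G(8) = mex({0, 1, 2}) = 3
G(9) = mex({0, 2}) = 1
G(10) = mex({0, 2, 3}) = 1
G(11) = mex({0, 3}) = 1
G(12) = mex({1, 3}) = 0
G(13) = mex({0, 1, 2, 3}) = 4
G(14) = mex({0, 1, 2}) = 3
G(15) = mex({0, 1, 2}) = 3
G(16) = mex({0, 1, 2, 4}) = 3
G(17) = mex({0, 1, 3, 4}) = 2
G(18) = mex({0, 1, 3, 4}) = 2
G(19) = mex({0, 1, 3, 5}) = 2
G(20) = mex({0, 1, 2, 3, 5}) = 4
G(21) = mex({0, 1, 2, 3, 5}) = 4
G(22) = mex({1, 2, 6}) = 0
G(23) = mex({0, 1, 2, 3, 4, 6}) = 5
G(24) = mex({0, 1, 2, 3, 4}) = 5
G(25) = mex({0, 1, 3, 4, 7}) = 2
G(26) = mex({0, 1, 3, 4, 5, 7}) = 2
G(27) = mex({0, 1, 3, 5}) = 2
G(28) = mex({0, 1, 2, 5}) = 3
G(29) = mex({0, 1, 2, 4, 5, 6}) = 3
G(30) = mex({1, 2, 4, 6}) = 0
G(31) = mex({0, 1, 2, 3, 4, 6}) = 5
G(32) = mex({1, 2, 3, 4, 7}) = 0
G(33) = mex({0, 3, 7}) = 1
G(34) = mex({0, 2, 3, 5, 7}) = 1
G(35) = mex({0, 2, 3, 5, 6}) = 1
G(36) = mex({0, 1, 2, 5, 6}) = 3
Therefore G(36) = 3.

3


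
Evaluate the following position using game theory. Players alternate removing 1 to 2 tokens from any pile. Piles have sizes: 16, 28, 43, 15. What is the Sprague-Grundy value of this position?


Subtraction set: {1, 2}
For this subtraction set, G(n) = n mod 3 (period = max + 1 = 3).
Pile 1 (size 16): G(16) = 16 mod 3 = 1
Pile 2 (size 28): G(28) = 28 mod 3 = 1
Pile 3 (size 43): G(43) = 43 mod 3 = 1
Pile 4 (size 15): G(15) = 15 mod 3 = 0
Total Grundy value = XOR of all: 1 XOR 1 XOR 1 XOR 0 = 1

1


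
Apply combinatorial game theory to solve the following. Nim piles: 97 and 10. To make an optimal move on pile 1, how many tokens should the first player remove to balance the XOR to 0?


Piles: 97 and 10
Current XOR: 97 XOR 10 = 107 (non-zero, so this is an N-position).
To make the XOR zero, we need to find a move that balances the piles.
For pile 1 (size 97): target = 97 XOR 107 = 10
We reduce pile 1 from 97 to 10.
Tokens removed: 97 - 10 = 87
Verification: 10 XOR 10 = 0

87


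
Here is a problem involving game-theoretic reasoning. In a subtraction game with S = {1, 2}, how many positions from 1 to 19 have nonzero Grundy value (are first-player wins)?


Subtraction set S = {1, 2}, so G(n) = n mod 3.
G(n) = 0 when n is a multiple of 3.
Multiples of 3 in [1, 19]: 6
N-positions (nonzero Grundy) = 19 - 6 = 13

13


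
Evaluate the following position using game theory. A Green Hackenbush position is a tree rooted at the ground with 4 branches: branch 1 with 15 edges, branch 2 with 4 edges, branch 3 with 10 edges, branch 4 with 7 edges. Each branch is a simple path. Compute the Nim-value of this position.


The tree has 4 branches from the ground vertex.
In Green Hackenbush, the Nim-value of a simple path of length k is k.
Branch 1: length 15, Nim-value = 15
Branch 2: length 4, Nim-value = 4
Branch 3: length 10, Nim-value = 10
Branch 4: length 7, Nim-value = 7
Total Nim-value = XOR of all branch values:
0 XOR 15 = 15
15 XOR 4 = 11
11 XOR 10 = 1
1 XOR 7 = 6
Nim-value of the tree = 6

6


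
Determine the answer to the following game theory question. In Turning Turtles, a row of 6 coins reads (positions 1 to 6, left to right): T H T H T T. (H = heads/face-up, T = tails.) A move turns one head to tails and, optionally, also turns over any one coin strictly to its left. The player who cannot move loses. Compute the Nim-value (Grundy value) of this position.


Coins: T H T H T T
Key fact: a single head at position k behaves exactly like a Nim heap of size k (turning it to T and optionally flipping a coin at j < k corresponds to moving the heap from k to j, or to 0), and heads combine as a disjunctive sum (two heads at the same place would cancel, matching j XOR j = 0). So the Nim-value is the XOR of the 1-indexed positions of the heads.
Face-up positions (1-indexed): [2, 4]
XOR 0 with 2: 0 XOR 2 = 2
XOR 2 with 4: 2 XOR 4 = 6
Nim-value = 6

6


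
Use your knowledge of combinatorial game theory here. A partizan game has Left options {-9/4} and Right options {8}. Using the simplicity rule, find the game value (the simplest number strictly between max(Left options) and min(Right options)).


Left options: {-9/4}, max = -9/4
Right options: {8}, min = 8
All options are numbers and max(Left) < min(Right), so by the simplicity theorem the value is the simplest (earliest-born) number strictly between -9/4 and 8.
Integers -2 through 7 all lie strictly between -9/4 and 8.
Among integers, the simplest (lowest birthday = smallest |n|; 0 is born on day 0, +-n on day n) is 0.
No non-integer in the interval can be simpler: if x is a non-integer in the interval, then floor(x) or ceil(x) also lies in the interval (the interval contains an integer), and both are proper prefixes of x's sign expansion, i.e. born earlier. So the game value is 0.
Game value = 0

0


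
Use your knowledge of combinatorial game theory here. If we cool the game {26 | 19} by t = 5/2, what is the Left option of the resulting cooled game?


Original game: {26 | 19} (a switch {a | b} with a > b).
Cooling by t (for t below the temperature (a - b)/2 = 7/2) taxes each move by t: {a | b} cooled by t is {a - t | b + t}.
Cooling amount: t = 5/2
Cooled Left option: 26 - 5/2 = 47/2
Cooled Right option: 19 + 5/2 = 43/2
Cooled game: {47/2 | 43/2}
Left option = 47/2

47/2


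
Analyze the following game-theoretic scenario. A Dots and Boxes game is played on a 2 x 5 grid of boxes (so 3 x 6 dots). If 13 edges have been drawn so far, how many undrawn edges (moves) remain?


Grid: 2 x 5 boxes, i.e. 3 rows and 6 columns of dots.
Horizontal edges: (rows + 1) * cols = 3 * 5 = 15
Vertical edges: rows * (cols + 1) = 2 * 6 = 12
Total edges: 15 + 12 = 27
Edges drawn: 13
Remaining: 27 - 13 = 14

14


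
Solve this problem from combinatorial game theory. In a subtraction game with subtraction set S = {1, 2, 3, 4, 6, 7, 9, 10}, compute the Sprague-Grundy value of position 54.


The subtraction set is S = {1, 2, 3, 4, 6, 7, 9, 10}.
G(k) = mex{ G(k - s) : s in S, s <= k }. We compute iteratively: G(0) = 0.
G(1) = mex({0}) = 1
G(2) = mex({0, 1}) = 2
G(3) = mex({0, 1, 2}) = 3
G(4) = mex({0, 1, 2, 3}) = 4
G(5) = mex({1, 2, 3, 4}) = 0
G(6) = mex({0, 2, 3, 4}) = 1
G(7) = mex({0, 1, 3, 4}) = 2
G(8) = mex({0, 1, 2, 4}) = 3
G(9) = mex({0, 1, 2, 3}) = 4
G(10) = mex({0, 1, 2, 3, 4}) = 5
G(11) = mex({0, 1, 2, 3, 4, 5}) = 6
G(12) = mex({0, 1, 2, 3, 4, 5, 6}) = 7
G(13) = mex({1, 2, 3, 4, 5, 6, 7}) = 0
G(14) = mex({0, 2, 3, 4, 5, 6, 7}) = 1
G(15) = mex({0, 1, 3, 4, 6, 7}) = 2
G(16) = mex({0, 1, 2, 4, 5, 7}) = 3
G(17) = mex({0, 1, 2, 3, 5, 6}) = 4
G(18) = mex({1, 2, 3, 4, 6, 7}) = 0
G(19) = mex({0, 2, 3, 4, 5, 7}) = 1
G(20) = mex({0, 1, 3, 4, 5, 6}) = 2
G(21) = mex({0, 1, 2, 4, 6, 7}) = 3
G(22) = mex({0, 1, 2, 3, 7}) = 4
Observe that G(13)..G(22) = 0, 1, 2, 3, 4, 0, 1, 2, 3, 4 repeats G(0)..G(9) = 0, 1, 2, 3, 4, 0, 1, 2, 3, 4.
For k >= max(S) = 10, G(k) is determined by the previous 10 values G(k-10)..G(k-1); a window of 10 consecutive values has recurred shifted by 13, so by induction G(k + 13) = G(k) for all k >= 0: the sequence is periodic from the start with period 13.
One period: G(0..12) = 0, 1, 2, 3, 4, 0, 1, 2, 3, 4, 5, 6, 7.
54 mod 13 = 2, so G(54) = G(2) = 2.

2


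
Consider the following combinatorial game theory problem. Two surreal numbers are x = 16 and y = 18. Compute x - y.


x = 16, y = 18
x - y = 16 - 18 = -2

-2


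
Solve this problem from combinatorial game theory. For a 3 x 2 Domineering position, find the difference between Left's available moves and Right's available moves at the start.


Board is 3 x 2 (rows x cols).
Left (vertical) placements: (rows-1) * cols = 2 * 2 = 4
Right (horizontal) placements: rows * (cols-1) = 3 * 1 = 3
Advantage = Left - Right = 4 - 3 = 1

1


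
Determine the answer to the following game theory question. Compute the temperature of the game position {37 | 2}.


The game is {37 | 2}, a switch {a | b} with numbers a > b.
Cooling {a | b} by t gives {a - t | b + t}, which stops being hot when a - t = b + t, i.e. at t = (a - b)/2. So the temperature of a switch is (a - b)/2.
Temperature = (Left option - Right option) / 2
= (37 - (2)) / 2
= 35 / 2
= 35/2

35/2


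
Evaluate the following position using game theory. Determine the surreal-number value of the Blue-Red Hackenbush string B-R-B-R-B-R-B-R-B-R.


Edges (from ground): B-R-B-R-B-R-B-R-B-R
By Berlekamp's sign-expansion rule, a Blue-Red Hackenbush stalk has the value of the surreal number whose sign sequence is the edge sequence with B -> + and R -> -.
Sign sequence: +-+-+-+-+-
Trace the sign expansion in the surreal number tree, starting from 0:
Edge 1: B (sign +) -> bounds (0, +inf), value = 1
Edge 2: R (sign -) -> bounds (0, 1), value = 1/2
Edge 3: B (sign +) -> bounds (1/2, 1), value = 3/4
Edge 4: R (sign -) -> bounds (1/2, 3/4), value = 5/8
Edge 5: B (sign +) -> bounds (5/8, 3/4), value = 11/16
Edge 6: R (sign -) -> bounds (5/8, 11/16), value = 21/32
Edge 7: B (sign +) -> bounds (21/32, 11/16), value = 43/64
Edge 8: R (sign -) -> bounds (21/32, 43/64), value = 85/128
Edge 9: B (sign +) -> bounds (85/128, 43/64), value = 171/256
Edge 10: R (sign -) -> bounds (85/128, 171/256), value = 341/512
Game value = 341/512

341/512


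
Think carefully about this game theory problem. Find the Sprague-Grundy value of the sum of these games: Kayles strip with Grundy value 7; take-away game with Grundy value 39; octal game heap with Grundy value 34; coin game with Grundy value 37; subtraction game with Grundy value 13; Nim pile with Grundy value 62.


By the Sprague-Grundy theorem, the Grundy value of a sum of games is the XOR of individual Grundy values.
Kayles strip: Grundy value = 7. Running XOR: 0 XOR 7 = 7
take-away game: Grundy value = 39. Running XOR: 7 XOR 39 = 32
octal game heap: Grundy value = 34. Running XOR: 32 XOR 34 = 2
coin game: Grundy value = 37. Running XOR: 2 XOR 37 = 39
subtraction game: Grundy value = 13. Running XOR: 39 XOR 13 = 42
Nim pile: Grundy value = 62. Running XOR: 42 XOR 62 = 20
The combined Grundy value is 20.

20


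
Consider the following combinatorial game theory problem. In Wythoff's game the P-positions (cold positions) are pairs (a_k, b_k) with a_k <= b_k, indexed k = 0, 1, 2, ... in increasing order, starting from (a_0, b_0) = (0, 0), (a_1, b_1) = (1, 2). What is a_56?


By Wythoff's theorem, a_k = floor(k * phi) and b_k = floor(k * phi^2) = a_k + k, where phi = (1 + sqrt(5))/2 is the golden ratio.
phi = (1 + sqrt(5))/2 = 1.618034
k = 56
k * phi = 56 * 1.618034 = 90.609903
a_56 = floor(k * phi) = 90

90


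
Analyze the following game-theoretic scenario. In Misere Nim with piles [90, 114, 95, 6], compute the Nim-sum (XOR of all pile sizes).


We need the XOR (exclusive or) of all pile sizes.
After XOR-ing pile 1 (size 90): 0 XOR 90 = 90
After XOR-ing pile 2 (size 114): 90 XOR 114 = 40
After XOR-ing pile 3 (size 95): 40 XOR 95 = 119
After XOR-ing pile 4 (size 6): 119 XOR 6 = 113
The Nim-value of this position is 113.

113


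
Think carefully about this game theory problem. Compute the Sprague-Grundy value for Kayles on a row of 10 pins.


Kayles: a move removes 1 or 2 adjacent pins from a contiguous row.
Removing pins from a row of k leaves two independent rows (a, b) with a + b = k - 1 (one pin) or a + b = k - 2 (two pins); an end removal gives a = 0.
By Sprague-Grundy, G(k) = mex{ G(a) XOR G(b) } over all these splits. G(0) = 0.
G(1): splits (0,0):0^0=0 -> mex({0}) = 1
G(2): splits (0,1):0^1=1 (0,0):0^0=0 -> mex({0, 1}) = 2
G(3): splits (0,2):0^2=2 (1,1):1^1=0 (0,1):0^1=1 -> mex({0, 1, 2}) = 3
G(4): splits (0,3):0^3=3 (1,2):1^2=3 (0,2):0^2=2 (1,1):1^1=0 -> mex({0, 2, 3}) = 1
G(5): splits (0,4):0^1=1 (1,3):1^3=2 (2,2):2^2=0 (0,3):0^3=3 (1,2):1^2=3 -> mex({0, 1, 2, 3}) = 4
G(6) = mex({0, 1, 2, 4}) = 3
G(7) = mex({0, 1, 3, 4, 5}) = 2
G(8) = mex({0, 2, 3, 5, 6}) = 1
G(9) = mex({0, 1, 2, 3, 6, 7}) = 4
G(10) = mex({0, 1, 3, 4, 5, 7}) = 2
Therefore G(10) = 2.

2


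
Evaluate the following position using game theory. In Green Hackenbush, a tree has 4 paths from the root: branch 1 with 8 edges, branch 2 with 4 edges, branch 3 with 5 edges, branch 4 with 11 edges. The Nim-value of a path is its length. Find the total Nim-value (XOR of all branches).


The tree has 4 branches from the ground vertex.
In Green Hackenbush, the Nim-value of a simple path of length k is k.
Branch 1: length 8, Nim-value = 8
Branch 2: length 4, Nim-value = 4
Branch 3: length 5, Nim-value = 5
Branch 4: length 11, Nim-value = 11
Total Nim-value = XOR of all branch values:
0 XOR 8 = 8
8 XOR 4 = 12
12 XOR 5 = 9
9 XOR 11 = 2
Nim-value of the tree = 2

2
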